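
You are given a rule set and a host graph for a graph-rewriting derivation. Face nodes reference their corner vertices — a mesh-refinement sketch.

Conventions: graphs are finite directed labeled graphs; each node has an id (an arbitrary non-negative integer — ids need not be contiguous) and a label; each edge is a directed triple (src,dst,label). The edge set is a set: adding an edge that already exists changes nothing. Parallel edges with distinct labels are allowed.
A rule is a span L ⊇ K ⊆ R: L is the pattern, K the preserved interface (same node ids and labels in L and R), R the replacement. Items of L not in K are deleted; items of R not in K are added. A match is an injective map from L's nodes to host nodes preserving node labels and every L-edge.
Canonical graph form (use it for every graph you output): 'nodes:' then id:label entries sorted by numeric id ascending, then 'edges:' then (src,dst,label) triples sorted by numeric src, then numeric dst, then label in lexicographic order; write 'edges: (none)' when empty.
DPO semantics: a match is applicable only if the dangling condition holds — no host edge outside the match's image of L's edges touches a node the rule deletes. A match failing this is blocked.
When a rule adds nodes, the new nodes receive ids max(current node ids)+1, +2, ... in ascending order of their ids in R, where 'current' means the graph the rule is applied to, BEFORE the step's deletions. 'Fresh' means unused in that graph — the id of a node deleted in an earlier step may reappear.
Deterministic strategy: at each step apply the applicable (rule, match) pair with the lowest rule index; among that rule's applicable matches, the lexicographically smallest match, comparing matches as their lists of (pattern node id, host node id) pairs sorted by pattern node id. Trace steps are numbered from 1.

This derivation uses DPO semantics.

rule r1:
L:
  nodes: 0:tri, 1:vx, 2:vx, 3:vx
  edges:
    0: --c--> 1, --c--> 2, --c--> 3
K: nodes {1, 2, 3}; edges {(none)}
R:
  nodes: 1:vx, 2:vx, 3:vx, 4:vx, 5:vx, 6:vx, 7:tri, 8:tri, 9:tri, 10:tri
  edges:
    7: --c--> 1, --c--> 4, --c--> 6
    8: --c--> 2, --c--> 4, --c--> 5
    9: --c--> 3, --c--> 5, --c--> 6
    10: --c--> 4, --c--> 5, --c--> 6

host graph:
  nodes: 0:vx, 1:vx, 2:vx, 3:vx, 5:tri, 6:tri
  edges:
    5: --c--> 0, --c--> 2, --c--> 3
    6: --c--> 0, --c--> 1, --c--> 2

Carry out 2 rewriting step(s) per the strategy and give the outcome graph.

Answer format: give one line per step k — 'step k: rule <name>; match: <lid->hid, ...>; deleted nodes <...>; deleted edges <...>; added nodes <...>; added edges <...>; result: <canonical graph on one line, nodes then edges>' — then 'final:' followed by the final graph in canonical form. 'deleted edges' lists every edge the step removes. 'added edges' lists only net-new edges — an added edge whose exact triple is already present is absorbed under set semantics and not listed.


step 1: rule r1; match: 0->5, 1->0, 2->2, 3->3; deleted nodes 5; deleted edges (5,0,c); (5,2,c); (5,3,c); added nodes 7, 8, 9, 10, 11, 12, 13; added edges (10,0,c); (10,7,c); (10,9,c); (11,2,c); (11,7,c); (11,8,c); (12,3,c); (12,8,c); (12,9,c); (13,7,c); (13,8,c); (13,9,c); result: nodes: 0:vx, 1:vx, 2:vx, 3:vx, 6:tri, 7:vx, 8:vx, 9:vx, 10:tri, 11:tri, 12:tri, 13:tri edges: (6,0,c); (6,1,c); (6,2,c); (10,0,c); (10,7,c); (10,9,c); (11,2,c); (11,7,c); (11,8,c); (12,3,c); (12,8,c); (12,9,c); (13,7,c); (13,8,c); (13,9,c)
step 2: rule r1; match: 0->6, 1->0, 2->1, 3->2; deleted nodes 6; deleted edges (6,0,c); (6,1,c); (6,2,c); added nodes 14, 15, 16, 17, 18, 19, 20; added edges (17,0,c); (17,14,c); (17,16,c); (18,1,c); (18,14,c); (18,15,c); (19,2,c); (19,15,c); (19,16,c); (20,14,c); (20,15,c); (20,16,c); result: nodes: 0:vx, 1:vx, 2:vx, 3:vx, 7:vx, 8:vx, 9:vx, 10:tri, 11:tri, 12:tri, 13:tri, 14:vx, 15:vx, 16:vx, 17:tri, 18:tri, 19:tri, 20:tri edges: (10,0,c); (10,7,c); (10,9,c); (11,2,c); (11,7,c); (11,8,c); (12,3,c); (12,8,c); (12,9,c); (13,7,c); (13,8,c); (13,9,c); (17,0,c); (17,14,c); (17,16,c); (18,1,c); (18,14,c); (18,15,c); (19,2,c); (19,15,c); (19,16,c); (20,14,c); (20,15,c); (20,16,c)
final:
nodes: 0:vx, 1:vx, 2:vx, 3:vx, 7:vx, 8:vx, 9:vx, 10:tri, 11:tri, 12:tri, 13:tri, 14:vx, 15:vx, 16:vx, 17:tri, 18:tri, 19:tri, 20:tri
edges: (10,0,c); (10,7,c); (10,9,c); (11,2,c); (11,7,c); (11,8,c); (12,3,c); (12,8,c); (12,9,c); (13,7,c); (13,8,c); (13,9,c); (17,0,c); (17,14,c); (17,16,c); (18,1,c); (18,14,c); (18,15,c); (19,2,c); (19,15,c); (19,16,c); (20,14,c); (20,15,c); (20,16,c)


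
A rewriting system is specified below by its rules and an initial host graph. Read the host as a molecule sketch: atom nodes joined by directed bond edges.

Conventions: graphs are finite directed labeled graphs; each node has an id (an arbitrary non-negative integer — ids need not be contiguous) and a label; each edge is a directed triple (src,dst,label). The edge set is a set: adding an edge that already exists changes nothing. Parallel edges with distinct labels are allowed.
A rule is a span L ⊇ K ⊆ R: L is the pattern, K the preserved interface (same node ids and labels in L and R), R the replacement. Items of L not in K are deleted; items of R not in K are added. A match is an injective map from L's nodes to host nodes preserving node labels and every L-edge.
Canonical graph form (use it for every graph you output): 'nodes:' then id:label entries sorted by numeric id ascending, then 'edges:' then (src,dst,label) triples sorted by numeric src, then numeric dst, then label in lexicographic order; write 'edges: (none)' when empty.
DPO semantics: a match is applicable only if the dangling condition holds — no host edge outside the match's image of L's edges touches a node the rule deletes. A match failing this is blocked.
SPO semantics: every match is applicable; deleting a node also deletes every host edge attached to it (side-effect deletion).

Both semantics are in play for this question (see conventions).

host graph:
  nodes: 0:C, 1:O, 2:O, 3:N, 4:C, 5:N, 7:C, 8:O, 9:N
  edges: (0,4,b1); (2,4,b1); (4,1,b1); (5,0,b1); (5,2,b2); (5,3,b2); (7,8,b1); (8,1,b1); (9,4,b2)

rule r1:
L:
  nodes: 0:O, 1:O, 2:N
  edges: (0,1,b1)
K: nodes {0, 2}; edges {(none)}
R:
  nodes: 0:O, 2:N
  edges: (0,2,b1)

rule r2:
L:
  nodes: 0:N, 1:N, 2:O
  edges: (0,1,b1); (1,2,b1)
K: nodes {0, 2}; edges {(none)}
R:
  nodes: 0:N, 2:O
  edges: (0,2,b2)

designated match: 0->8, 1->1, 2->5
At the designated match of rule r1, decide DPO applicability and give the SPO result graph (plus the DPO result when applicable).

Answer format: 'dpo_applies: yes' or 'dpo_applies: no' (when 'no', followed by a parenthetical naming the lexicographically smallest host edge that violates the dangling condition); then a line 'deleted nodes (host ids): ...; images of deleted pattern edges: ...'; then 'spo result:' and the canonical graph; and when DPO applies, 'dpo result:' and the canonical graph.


dpo_applies: no
(the rule deletes node 1, which keeps host edge (4,1,b1) outside the match image — the dangling condition fails, DPO blocks; SPO proceeds and side-deletes such edges)
deleted nodes (host ids): 1; images of deleted pattern edges: (8,1,b1)
spo result:
nodes: 0:C, 2:O, 3:N, 4:C, 5:N, 7:C, 8:O, 9:N
edges: (0,4,b1); (2,4,b1); (5,0,b1); (5,2,b2); (5,3,b2); (7,8,b1); (8,5,b1); (9,4,b2)


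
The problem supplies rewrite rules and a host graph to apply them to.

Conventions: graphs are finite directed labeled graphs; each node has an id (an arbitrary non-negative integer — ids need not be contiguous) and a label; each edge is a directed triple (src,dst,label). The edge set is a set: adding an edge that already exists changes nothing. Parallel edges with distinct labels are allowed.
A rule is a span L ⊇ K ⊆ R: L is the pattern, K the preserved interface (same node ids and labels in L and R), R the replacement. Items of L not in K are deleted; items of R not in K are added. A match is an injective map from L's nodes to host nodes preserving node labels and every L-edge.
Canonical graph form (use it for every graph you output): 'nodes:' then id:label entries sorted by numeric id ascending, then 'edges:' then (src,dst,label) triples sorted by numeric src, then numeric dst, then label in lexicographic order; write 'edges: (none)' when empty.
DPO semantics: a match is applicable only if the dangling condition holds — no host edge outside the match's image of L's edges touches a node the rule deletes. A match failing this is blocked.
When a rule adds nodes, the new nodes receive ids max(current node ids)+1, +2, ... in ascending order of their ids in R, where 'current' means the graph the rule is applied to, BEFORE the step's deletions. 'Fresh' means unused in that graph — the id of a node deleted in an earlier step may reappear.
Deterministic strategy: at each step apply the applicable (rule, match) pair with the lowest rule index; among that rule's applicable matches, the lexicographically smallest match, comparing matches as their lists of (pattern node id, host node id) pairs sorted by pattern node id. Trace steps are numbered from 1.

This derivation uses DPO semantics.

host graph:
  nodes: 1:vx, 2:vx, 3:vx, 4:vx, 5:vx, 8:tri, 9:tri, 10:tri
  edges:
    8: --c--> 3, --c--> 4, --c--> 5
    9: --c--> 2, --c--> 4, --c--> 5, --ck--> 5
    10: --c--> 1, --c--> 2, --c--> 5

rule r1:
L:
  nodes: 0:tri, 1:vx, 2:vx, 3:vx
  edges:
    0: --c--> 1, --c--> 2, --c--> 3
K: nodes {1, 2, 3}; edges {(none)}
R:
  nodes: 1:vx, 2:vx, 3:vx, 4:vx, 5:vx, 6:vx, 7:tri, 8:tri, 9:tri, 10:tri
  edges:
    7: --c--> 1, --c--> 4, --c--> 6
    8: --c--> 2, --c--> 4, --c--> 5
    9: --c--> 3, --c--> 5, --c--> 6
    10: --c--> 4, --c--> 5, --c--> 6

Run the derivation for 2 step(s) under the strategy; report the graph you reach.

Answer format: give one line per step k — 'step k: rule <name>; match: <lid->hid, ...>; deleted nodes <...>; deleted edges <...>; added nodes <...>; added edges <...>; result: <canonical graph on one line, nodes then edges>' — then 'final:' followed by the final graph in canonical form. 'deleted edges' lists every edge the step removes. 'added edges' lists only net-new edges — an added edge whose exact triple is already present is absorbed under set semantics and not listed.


step 1: rule r1; match: 0->8, 1->3, 2->4, 3->5; deleted nodes 8; deleted edges (8,3,c); (8,4,c); (8,5,c); added nodes 11, 12, 13, 14, 15, 16, 17; added edges (14,3,c); (14,11,c); (14,13,c); (15,4,c); (15,11,c); (15,12,c); (16,5,c); (16,12,c); (16,13,c); (17,11,c); (17,12,c); (17,13,c); result: nodes: 1:vx, 2:vx, 3:vx, 4:vx, 5:vx, 9:tri, 10:tri, 11:vx, 12:vx, 13:vx, 14:tri, 15:tri, 16:tri, 17:tri edges: (9,2,c); (9,4,c); (9,5,c); (9,5,ck); (10,1,c); (10,2,c); (10,5,c); (14,3,c); (14,11,c); (14,13,c); (15,4,c); (15,11,c); (15,12,c); (16,5,c); (16,12,c); (16,13,c); (17,11,c); (17,12,c); (17,13,c)
step 2: rule r1; match: 0->10, 1->1, 2->2, 3->5; deleted nodes 10; deleted edges (10,1,c); (10,2,c); (10,5,c); added nodes 18, 19, 20, 21, 22, 23, 24; added edges (21,1,c); (21,18,c); (21,20,c); (22,2,c); (22,18,c); (22,19,c); (23,5,c); (23,19,c); (23,20,c); (24,18,c); (24,19,c); (24,20,c); result: nodes: 1:vx, 2:vx, 3:vx, 4:vx, 5:vx, 9:tri, 11:vx, 12:vx, 13:vx, 14:tri, 15:tri, 16:tri, 17:tri, 18:vx, 19:vx, 20:vx, 21:tri, 22:tri, 23:tri, 24:tri edges: (9,2,c); (9,4,c); (9,5,c); (9,5,ck); (14,3,c); (14,11,c); (14,13,c); (15,4,c); (15,11,c); (15,12,c); (16,5,c); (16,12,c); (16,13,c); (17,11,c); (17,12,c); (17,13,c); (21,1,c); (21,18,c); (21,20,c); (22,2,c); (22,18,c); (22,19,c); (23,5,c); (23,19,c); (23,20,c); (24,18,c); (24,19,c); (24,20,c)
final:
nodes: 1:vx, 2:vx, 3:vx, 4:vx, 5:vx, 9:tri, 11:vx, 12:vx, 13:vx, 14:tri, 15:tri, 16:tri, 17:tri, 18:vx, 19:vx, 20:vx, 21:tri, 22:tri, 23:tri, 24:tri
edges: (9,2,c); (9,4,c); (9,5,c); (9,5,ck); (14,3,c); (14,11,c); (14,13,c); (15,4,c); (15,11,c); (15,12,c); (16,5,c); (16,12,c); (16,13,c); (17,11,c); (17,12,c); (17,13,c); (21,1,c); (21,18,c); (21,20,c); (22,2,c); (22,18,c); (22,19,c); (23,5,c); (23,19,c); (23,20,c); (24,18,c); (24,19,c); (24,20,c)


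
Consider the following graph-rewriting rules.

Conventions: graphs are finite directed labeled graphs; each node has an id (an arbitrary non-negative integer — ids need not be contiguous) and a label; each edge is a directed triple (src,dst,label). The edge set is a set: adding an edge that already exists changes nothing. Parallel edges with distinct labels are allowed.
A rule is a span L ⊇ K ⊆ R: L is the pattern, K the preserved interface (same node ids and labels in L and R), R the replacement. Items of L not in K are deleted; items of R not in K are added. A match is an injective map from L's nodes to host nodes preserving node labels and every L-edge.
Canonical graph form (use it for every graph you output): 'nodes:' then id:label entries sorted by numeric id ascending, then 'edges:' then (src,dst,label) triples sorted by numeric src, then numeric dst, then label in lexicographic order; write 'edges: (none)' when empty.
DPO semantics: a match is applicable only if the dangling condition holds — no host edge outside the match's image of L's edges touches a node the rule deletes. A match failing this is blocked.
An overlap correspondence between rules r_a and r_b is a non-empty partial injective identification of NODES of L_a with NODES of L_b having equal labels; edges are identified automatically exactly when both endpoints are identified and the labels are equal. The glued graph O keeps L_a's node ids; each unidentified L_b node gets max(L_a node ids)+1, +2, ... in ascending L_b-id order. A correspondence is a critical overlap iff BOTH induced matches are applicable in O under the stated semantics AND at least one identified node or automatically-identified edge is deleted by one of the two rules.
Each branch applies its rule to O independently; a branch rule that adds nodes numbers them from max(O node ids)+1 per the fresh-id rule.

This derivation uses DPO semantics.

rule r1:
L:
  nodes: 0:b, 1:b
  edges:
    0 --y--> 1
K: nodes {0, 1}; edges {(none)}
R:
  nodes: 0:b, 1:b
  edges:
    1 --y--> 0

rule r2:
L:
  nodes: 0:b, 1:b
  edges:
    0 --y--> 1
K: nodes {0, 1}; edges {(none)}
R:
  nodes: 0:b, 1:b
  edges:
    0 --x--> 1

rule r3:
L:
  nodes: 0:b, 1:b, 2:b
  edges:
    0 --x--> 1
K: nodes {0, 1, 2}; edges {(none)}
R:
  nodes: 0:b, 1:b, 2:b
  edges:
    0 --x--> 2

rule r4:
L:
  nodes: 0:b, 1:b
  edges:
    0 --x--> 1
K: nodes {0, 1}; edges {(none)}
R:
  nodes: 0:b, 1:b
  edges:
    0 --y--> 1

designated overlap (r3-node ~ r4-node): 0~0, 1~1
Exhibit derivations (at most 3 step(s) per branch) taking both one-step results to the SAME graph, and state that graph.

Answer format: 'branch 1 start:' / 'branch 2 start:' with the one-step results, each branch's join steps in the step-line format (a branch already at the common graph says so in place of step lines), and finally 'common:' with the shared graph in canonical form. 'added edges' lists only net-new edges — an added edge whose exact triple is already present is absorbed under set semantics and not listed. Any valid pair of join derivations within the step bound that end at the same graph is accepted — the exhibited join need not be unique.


branch 1 start:
nodes: 0:b, 1:b, 2:b
edges: (0,2,x)
branch 2 start:
nodes: 0:b, 1:b, 2:b
edges: (0,1,y)
branch 1 step 1: rule r3; match: 0->0, 1->2, 2->1; deleted nodes (none); deleted edges (0,2,x); added nodes (none); added edges (0,1,x); result: nodes: 0:b, 1:b, 2:b edges: (0,1,x)
branch 2 step 1: rule r2; match: 0->0, 1->1; deleted nodes (none); deleted edges (0,1,y); added nodes (none); added edges (0,1,x); result: nodes: 0:b, 1:b, 2:b edges: (0,1,x)
common:
nodes: 0:b, 1:b, 2:b
edges: (0,1,x)


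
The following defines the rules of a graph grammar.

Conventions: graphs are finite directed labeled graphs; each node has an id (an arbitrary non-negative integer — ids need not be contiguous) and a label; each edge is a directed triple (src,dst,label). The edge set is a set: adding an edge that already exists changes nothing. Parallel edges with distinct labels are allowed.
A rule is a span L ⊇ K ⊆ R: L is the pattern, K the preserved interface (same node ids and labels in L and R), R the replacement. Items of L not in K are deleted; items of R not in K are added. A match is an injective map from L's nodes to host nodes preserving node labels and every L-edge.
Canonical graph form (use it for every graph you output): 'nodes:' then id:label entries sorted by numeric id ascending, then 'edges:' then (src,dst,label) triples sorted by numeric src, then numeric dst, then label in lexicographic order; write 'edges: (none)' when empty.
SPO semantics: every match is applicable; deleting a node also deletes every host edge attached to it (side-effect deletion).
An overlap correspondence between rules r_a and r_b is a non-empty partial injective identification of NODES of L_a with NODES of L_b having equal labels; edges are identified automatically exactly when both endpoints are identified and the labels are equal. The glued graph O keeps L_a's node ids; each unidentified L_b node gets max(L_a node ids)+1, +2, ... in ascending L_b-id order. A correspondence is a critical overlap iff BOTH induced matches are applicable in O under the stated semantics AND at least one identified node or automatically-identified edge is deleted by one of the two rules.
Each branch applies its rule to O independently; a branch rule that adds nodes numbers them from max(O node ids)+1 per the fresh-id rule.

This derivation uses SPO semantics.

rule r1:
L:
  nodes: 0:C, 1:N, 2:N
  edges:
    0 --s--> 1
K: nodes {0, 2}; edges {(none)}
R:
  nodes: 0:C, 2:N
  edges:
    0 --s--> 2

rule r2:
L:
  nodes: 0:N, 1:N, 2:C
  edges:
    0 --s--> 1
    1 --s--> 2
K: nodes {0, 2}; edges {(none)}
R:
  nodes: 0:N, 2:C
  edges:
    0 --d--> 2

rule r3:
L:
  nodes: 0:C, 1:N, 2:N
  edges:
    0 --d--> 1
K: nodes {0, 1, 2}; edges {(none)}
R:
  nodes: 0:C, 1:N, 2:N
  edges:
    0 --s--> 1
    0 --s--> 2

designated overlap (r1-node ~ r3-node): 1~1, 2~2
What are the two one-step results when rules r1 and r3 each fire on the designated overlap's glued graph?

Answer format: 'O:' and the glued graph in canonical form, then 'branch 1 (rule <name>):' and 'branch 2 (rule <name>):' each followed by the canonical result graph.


O:
nodes: 0:C, 1:N, 2:N, 3:C
edges: (0,1,s); (3,1,d)
branch 1 (rule r1):
nodes: 0:C, 2:N, 3:C
edges: (0,2,s)
branch 2 (rule r3):
nodes: 0:C, 1:N, 2:N, 3:C
edges: (0,1,s); (3,1,s); (3,2,s)


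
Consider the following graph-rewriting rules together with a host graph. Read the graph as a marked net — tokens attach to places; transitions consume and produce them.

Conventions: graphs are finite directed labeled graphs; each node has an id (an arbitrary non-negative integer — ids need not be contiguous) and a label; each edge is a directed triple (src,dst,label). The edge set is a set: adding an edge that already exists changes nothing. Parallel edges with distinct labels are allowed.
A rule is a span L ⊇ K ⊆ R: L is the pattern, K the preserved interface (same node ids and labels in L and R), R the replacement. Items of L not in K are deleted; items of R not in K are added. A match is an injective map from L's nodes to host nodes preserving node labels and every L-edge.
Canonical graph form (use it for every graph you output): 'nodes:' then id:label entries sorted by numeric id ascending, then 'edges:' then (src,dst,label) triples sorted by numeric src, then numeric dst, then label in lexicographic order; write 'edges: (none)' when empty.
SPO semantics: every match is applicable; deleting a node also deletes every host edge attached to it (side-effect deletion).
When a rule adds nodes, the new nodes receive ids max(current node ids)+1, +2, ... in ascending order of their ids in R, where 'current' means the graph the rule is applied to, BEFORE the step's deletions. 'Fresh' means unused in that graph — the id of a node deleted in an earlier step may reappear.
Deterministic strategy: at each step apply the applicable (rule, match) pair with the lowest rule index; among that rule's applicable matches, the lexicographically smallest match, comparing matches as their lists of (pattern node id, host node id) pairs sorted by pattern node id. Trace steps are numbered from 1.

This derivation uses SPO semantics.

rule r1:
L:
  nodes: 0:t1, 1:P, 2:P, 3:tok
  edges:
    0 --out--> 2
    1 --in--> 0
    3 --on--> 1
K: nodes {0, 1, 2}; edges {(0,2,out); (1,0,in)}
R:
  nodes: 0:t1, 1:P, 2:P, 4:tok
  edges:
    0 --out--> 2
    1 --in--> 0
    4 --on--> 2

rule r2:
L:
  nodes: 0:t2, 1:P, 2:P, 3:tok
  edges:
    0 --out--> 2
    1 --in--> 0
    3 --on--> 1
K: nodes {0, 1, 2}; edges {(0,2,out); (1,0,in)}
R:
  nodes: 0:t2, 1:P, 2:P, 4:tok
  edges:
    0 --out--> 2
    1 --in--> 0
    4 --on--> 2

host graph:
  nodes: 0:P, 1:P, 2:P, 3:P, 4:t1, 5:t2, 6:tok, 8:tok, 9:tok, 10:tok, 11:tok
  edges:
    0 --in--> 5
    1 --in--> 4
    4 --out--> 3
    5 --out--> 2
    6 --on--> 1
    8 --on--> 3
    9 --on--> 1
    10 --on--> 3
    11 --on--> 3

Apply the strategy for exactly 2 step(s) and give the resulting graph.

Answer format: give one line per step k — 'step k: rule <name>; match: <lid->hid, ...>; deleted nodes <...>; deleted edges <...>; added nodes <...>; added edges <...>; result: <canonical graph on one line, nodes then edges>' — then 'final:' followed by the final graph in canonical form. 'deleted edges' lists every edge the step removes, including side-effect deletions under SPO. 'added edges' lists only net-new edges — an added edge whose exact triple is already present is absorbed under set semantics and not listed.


step 1: rule r1; match: 0->4, 1->1, 2->3, 3->6; deleted nodes 6; deleted edges (6,1,on); added nodes 12; added edges (12,3,on); result: nodes: 0:P, 1:P, 2:P, 3:P, 4:t1, 5:t2, 8:tok, 9:tok, 10:tok, 11:tok, 12:tok edges: (0,5,in); (1,4,in); (4,3,out); (5,2,out); (8,3,on); (9,1,on); (10,3,on); (11,3,on); (12,3,on)
step 2: rule r1; match: 0->4, 1->1, 2->3, 3->9; deleted nodes 9; deleted edges (9,1,on); added nodes 13; added edges (13,3,on); result: nodes: 0:P, 1:P, 2:P, 3:P, 4:t1, 5:t2, 8:tok, 10:tok, 11:tok, 12:tok, 13:tok edges: (0,5,in); (1,4,in); (4,3,out); (5,2,out); (8,3,on); (10,3,on); (11,3,on); (12,3,on); (13,3,on)
final:
nodes: 0:P, 1:P, 2:P, 3:P, 4:t1, 5:t2, 8:tok, 10:tok, 11:tok, 12:tok, 13:tok
edges: (0,5,in); (1,4,in); (4,3,out); (5,2,out); (8,3,on); (10,3,on); (11,3,on); (12,3,on); (13,3,on)


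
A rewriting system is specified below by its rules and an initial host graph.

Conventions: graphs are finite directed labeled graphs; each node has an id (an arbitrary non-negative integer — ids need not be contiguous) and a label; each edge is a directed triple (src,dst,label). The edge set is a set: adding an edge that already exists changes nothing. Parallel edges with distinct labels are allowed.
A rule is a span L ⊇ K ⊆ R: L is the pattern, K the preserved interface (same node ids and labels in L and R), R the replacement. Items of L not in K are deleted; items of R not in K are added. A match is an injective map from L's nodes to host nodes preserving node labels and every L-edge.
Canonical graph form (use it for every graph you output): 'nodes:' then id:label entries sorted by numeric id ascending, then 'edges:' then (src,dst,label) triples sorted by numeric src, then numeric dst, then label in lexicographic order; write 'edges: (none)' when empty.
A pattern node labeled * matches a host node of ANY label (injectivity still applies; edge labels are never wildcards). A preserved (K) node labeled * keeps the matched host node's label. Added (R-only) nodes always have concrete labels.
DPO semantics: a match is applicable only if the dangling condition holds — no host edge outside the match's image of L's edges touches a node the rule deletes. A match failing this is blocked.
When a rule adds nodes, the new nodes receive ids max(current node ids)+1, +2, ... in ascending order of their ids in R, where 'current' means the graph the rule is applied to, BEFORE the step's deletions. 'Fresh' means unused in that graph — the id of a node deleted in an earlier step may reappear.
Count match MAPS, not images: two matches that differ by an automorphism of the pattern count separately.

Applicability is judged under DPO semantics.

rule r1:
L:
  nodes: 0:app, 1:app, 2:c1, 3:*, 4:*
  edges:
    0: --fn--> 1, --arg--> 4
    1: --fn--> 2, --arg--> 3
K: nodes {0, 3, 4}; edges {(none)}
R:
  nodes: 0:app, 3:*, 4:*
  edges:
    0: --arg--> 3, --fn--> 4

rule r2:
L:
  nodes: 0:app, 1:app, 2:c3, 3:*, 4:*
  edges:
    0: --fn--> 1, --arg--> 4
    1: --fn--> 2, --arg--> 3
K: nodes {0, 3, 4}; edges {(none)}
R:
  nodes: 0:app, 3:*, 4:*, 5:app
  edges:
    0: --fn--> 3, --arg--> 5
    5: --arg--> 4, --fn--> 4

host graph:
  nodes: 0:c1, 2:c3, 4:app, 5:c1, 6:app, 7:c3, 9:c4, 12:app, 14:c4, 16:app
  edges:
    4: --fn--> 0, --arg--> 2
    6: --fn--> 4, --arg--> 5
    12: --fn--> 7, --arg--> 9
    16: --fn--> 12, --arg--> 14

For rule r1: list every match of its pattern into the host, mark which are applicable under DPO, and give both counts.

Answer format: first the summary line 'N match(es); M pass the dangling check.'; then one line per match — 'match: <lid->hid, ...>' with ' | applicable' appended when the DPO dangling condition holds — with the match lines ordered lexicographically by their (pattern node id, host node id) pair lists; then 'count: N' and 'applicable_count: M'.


1 match(es); 1 pass the dangling check.
match: 0->6, 1->4, 2->0, 3->2, 4->5 | applicable
count: 1
applicable_count: 1


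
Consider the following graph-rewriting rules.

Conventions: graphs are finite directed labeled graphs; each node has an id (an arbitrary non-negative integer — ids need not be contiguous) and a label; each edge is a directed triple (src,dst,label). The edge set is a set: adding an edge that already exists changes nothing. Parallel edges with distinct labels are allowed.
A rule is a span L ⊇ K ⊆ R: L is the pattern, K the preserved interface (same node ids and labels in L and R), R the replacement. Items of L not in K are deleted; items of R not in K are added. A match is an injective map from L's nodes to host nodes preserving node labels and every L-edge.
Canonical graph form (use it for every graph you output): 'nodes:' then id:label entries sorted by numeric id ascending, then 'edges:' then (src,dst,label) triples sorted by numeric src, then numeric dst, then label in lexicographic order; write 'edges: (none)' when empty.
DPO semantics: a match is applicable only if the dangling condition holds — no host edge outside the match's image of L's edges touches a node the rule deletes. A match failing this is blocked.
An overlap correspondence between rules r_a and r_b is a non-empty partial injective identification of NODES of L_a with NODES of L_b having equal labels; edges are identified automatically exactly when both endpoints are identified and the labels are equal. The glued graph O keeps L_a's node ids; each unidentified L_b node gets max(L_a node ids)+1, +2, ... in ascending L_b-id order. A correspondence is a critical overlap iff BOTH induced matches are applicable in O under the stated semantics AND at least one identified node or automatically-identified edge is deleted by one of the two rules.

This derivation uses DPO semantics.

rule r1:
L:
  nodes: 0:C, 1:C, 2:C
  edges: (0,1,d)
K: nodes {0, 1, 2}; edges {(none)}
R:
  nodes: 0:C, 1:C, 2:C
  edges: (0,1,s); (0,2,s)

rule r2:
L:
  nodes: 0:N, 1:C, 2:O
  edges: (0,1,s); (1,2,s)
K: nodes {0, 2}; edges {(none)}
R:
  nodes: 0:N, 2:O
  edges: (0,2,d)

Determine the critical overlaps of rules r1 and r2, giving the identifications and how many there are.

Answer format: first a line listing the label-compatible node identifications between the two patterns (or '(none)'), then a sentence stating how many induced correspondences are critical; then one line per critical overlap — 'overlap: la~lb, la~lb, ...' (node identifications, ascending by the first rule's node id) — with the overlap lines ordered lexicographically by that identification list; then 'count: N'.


label-compatible node identifications between L(r1) and L(r2): 0~1, 1~1, 2~1
1 of the induced correspondences is a critical overlap of r1 and r2.
overlap: 2~1
count: 1


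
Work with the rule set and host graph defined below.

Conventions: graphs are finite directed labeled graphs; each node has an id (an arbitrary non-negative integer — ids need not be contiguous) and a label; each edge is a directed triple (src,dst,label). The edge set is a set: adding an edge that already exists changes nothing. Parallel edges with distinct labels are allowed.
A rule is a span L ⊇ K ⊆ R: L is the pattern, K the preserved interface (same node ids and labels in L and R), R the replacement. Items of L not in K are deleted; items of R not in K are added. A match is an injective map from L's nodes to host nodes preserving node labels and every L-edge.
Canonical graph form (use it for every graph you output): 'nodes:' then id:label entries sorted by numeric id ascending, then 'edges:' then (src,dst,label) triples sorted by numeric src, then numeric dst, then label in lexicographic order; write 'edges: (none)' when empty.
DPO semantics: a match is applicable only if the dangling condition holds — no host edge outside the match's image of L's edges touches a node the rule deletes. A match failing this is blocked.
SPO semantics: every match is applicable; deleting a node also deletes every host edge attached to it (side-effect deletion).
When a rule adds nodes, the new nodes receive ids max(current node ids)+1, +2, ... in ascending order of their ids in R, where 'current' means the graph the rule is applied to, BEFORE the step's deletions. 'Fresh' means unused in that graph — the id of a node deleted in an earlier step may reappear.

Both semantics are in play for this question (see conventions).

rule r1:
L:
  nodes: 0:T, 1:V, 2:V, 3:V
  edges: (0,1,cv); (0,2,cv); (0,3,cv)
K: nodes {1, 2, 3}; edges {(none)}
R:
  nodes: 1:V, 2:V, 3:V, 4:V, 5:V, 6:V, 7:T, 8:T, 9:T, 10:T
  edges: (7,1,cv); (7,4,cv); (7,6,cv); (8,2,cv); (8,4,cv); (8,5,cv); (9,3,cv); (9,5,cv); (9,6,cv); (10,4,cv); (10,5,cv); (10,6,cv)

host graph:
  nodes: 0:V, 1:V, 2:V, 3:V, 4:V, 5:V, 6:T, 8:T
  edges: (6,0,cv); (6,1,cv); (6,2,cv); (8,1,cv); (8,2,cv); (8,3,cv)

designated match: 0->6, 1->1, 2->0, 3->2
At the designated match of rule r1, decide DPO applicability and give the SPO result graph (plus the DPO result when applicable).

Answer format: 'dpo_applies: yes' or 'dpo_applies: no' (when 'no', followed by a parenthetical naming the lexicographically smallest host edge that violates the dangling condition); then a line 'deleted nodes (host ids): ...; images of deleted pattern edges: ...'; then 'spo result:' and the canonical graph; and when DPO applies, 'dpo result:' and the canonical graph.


dpo_applies: yes
deleted nodes (host ids): 6; images of deleted pattern edges: (6,0,cv); (6,1,cv); (6,2,cv)
spo result:
nodes: 0:V, 1:V, 2:V, 3:V, 4:V, 5:V, 8:T, 9:V, 10:V, 11:V, 12:T, 13:T, 14:T, 15:T
edges: (8,1,cv); (8,2,cv); (8,3,cv); (12,1,cv); (12,9,cv); (12,11,cv); (13,0,cv); (13,9,cv); (13,10,cv); (14,2,cv); (14,10,cv); (14,11,cv); (15,9,cv); (15,10,cv); (15,11,cv)
dpo result:
nodes: 0:V, 1:V, 2:V, 3:V, 4:V, 5:V, 8:T, 9:V, 10:V, 11:V, 12:T, 13:T, 14:T, 15:T
edges: (8,1,cv); (8,2,cv); (8,3,cv); (12,1,cv); (12,9,cv); (12,11,cv); (13,0,cv); (13,9,cv); (13,10,cv); (14,2,cv); (14,10,cv); (14,11,cv); (15,9,cv); (15,10,cv); (15,11,cv)


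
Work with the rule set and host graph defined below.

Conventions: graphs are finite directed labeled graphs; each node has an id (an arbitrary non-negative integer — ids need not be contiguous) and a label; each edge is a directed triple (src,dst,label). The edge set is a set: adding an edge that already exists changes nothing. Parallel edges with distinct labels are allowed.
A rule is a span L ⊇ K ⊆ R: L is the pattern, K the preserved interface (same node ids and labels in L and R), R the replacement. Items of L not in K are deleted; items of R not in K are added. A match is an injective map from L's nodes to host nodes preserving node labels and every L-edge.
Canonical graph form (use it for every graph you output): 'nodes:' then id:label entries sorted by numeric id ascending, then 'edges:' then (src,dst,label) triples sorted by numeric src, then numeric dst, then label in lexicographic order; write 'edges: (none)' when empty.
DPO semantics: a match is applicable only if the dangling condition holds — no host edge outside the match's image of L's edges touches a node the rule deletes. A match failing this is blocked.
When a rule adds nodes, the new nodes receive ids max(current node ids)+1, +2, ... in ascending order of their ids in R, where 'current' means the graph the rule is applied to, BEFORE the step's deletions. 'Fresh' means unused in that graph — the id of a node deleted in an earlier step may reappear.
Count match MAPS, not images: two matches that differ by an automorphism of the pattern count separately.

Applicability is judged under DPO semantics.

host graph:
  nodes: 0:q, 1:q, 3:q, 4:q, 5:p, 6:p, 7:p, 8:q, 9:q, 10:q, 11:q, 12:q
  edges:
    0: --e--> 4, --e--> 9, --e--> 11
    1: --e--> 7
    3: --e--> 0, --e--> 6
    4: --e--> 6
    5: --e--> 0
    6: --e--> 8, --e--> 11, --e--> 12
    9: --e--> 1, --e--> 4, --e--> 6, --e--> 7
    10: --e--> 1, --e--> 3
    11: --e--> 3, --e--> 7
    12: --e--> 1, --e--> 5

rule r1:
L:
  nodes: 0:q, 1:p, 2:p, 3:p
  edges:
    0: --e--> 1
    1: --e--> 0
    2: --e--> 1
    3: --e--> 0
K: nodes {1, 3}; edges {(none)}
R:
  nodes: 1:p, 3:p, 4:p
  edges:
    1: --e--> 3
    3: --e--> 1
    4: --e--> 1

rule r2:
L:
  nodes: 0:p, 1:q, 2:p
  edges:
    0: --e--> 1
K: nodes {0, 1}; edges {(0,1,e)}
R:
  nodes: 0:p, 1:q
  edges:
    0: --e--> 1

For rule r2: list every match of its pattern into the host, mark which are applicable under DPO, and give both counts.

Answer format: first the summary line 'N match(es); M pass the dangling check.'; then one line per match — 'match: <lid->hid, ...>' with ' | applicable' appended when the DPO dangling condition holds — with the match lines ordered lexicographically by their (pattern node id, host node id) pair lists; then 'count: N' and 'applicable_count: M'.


8 match(es); 0 pass the dangling check.
match: 0->5, 1->0, 2->6
match: 0->5, 1->0, 2->7
match: 0->6, 1->8, 2->5
match: 0->6, 1->8, 2->7
match: 0->6, 1->11, 2->5
match: 0->6, 1->11, 2->7
match: 0->6, 1->12, 2->5
match: 0->6, 1->12, 2->7
count: 8
applicable_count: 0


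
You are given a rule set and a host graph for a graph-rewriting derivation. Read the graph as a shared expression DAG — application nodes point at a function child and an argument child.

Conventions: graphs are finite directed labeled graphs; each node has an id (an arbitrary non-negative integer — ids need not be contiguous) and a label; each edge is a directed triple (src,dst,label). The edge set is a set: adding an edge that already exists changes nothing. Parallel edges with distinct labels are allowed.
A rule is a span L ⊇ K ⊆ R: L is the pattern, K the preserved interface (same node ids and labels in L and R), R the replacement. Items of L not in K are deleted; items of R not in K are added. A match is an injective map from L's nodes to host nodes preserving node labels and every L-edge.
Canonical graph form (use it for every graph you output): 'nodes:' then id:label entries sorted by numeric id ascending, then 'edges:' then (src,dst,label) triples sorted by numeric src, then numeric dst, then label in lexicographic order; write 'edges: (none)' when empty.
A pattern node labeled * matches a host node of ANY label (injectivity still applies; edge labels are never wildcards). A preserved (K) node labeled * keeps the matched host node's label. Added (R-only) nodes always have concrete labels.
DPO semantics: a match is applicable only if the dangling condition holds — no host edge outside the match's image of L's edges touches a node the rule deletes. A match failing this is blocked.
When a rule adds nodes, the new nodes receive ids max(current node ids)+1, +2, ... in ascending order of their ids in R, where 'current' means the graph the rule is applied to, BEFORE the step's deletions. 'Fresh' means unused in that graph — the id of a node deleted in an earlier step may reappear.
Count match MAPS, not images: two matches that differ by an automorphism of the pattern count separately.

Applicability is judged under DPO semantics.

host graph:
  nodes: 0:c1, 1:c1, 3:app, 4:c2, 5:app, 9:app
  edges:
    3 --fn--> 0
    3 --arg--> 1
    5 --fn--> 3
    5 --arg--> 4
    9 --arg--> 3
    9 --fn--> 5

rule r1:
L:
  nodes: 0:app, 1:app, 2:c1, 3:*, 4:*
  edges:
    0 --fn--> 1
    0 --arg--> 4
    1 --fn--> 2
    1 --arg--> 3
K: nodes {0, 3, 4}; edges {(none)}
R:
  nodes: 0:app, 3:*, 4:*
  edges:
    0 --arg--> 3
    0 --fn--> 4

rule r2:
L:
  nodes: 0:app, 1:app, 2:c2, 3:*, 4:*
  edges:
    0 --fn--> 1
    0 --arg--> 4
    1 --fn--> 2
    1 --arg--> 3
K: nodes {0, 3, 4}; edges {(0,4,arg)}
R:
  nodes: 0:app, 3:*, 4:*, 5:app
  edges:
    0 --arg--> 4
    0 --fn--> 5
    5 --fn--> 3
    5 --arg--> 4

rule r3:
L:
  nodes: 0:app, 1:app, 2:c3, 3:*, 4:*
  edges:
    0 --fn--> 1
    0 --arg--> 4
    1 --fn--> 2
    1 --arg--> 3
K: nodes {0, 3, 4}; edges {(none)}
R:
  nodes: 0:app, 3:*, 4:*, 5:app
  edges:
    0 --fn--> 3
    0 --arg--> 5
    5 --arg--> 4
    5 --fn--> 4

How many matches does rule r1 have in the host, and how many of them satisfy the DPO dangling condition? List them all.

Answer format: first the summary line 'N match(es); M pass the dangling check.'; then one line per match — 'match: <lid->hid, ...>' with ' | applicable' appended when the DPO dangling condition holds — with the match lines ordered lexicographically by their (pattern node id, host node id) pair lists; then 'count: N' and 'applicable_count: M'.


1 match(es); 0 pass the dangling check.
match: 0->5, 1->3, 2->0, 3->1, 4->4
count: 1
applicable_count: 0


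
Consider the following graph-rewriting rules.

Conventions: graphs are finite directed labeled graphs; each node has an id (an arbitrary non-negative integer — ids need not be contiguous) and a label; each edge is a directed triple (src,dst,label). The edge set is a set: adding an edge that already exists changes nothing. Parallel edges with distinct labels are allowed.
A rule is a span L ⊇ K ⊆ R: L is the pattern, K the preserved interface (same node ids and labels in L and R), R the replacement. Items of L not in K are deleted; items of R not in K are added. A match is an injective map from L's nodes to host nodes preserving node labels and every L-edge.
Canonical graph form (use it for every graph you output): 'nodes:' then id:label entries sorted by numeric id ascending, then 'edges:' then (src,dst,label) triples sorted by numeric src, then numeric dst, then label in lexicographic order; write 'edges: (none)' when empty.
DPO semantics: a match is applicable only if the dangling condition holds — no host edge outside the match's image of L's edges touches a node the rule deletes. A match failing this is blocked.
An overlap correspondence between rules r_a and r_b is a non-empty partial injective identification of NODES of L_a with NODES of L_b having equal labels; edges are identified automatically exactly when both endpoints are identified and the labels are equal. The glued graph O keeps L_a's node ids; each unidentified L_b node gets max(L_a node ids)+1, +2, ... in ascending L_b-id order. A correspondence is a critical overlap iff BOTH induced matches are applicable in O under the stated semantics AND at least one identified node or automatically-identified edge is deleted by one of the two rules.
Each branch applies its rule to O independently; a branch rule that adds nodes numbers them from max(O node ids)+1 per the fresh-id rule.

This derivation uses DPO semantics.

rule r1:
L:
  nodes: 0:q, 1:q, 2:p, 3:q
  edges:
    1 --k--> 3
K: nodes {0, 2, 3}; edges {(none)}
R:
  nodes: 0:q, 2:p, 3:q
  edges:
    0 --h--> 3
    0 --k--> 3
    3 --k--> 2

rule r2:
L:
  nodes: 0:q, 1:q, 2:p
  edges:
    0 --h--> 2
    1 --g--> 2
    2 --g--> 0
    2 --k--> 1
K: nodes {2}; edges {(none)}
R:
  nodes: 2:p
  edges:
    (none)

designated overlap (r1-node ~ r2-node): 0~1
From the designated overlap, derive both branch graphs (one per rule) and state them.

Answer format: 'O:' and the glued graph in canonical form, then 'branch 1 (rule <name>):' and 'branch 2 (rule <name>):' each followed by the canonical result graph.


O:
nodes: 0:q, 1:q, 2:p, 3:q, 4:q, 5:p
edges: (0,5,g); (1,3,k); (4,5,h); (5,0,k); (5,4,g)
branch 1 (rule r1):
nodes: 0:q, 2:p, 3:q, 4:q, 5:p
edges: (0,3,h); (0,3,k); (0,5,g); (3,2,k); (4,5,h); (5,0,k); (5,4,g)
branch 2 (rule r2):
nodes: 1:q, 2:p, 3:q, 5:p
edges: (1,3,k)
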